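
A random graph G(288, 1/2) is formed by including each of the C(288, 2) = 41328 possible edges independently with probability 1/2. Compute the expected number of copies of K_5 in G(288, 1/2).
E[# K_5] = C(288, 5) · (1/2)^C(5, 2) = 15944920992 / 2^10 = 498278781/32 = 15571211.90625

For each 5-subset S of vertices (there are C(288, 5) = 15944920992 such S), let X_S = 1 if S induces a K_5 (all C(5, 2) = 10 edges present). Then P(X_S = 1) = (1/2)^10 = 1/1024. By linearity of expectation, E[# K_5] = C(288, 5) · (1/2)^10 = 15944920992 / 1024 = 498278781/32 = 15571211.90625.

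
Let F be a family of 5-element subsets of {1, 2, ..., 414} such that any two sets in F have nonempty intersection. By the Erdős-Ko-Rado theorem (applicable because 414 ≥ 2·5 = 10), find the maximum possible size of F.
max |F| = C(413, 4) = 1194707815

Erdős-Ko-Rado (1961): when n ≥ 2k, max |F| = C(n−1, k−1). The bound is attained by the star {A : i ∈ A} for any fixed i ∈ [n]. Here C(414−1, 5−1) = C(413, 4) = 1194707815.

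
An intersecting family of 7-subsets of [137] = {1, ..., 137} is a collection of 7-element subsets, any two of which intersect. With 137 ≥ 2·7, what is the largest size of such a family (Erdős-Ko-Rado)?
max |F| = C(136, 6) = 7858539612

The Erdős-Ko-Rado theorem states: for n ≥ 2k, an intersecting family of k-subsets of an n-element set has size at most C(n − 1, k − 1), with equality for 'star' families {A ⊆ [n] : |A| = k, i ∈ A} (fix an element i). For n = 137, k = 7: C(136, 6) = 7858539612.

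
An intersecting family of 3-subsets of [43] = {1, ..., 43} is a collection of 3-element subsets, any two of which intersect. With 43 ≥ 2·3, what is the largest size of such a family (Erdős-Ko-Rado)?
max |F| = C(42, 2) = 861

Erdős-Ko-Rado (1961): when n ≥ 2k, max |F| = C(n−1, k−1). The bound is attained by the star {A : i ∈ A} for any fixed i ∈ [n]. Here C(43−1, 3−1) = C(42, 2) = 861.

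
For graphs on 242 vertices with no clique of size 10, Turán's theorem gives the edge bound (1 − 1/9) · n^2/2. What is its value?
Turán density bound = (8/9) · 242^2/2 = 234256/9 ≈ 26028.4444

Turán's theorem: ex(n, K_{r+1}) is achieved by the complete r-partite Turán graph T(n, r) with parts as balanced as possible, and is at most (1 − 1/r) · n^2/2. For r = 9, n = 242: the density bound is (8/9) · 58564/2 = 234256/9 ≈ 26028.4444. The integer-valued extremum is e(T(242, 9)) = 26028, which is strictly less than the density bound 234256/9 since 9 ∤ 242 (the parts of T(242, 9) cannot all be equal).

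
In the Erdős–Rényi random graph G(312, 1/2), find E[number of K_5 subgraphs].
E[# K_5] = C(312, 5) · (1/2)^C(5, 2) = 23856384552 / 2^10 = 2982048069/128 = 23297250.5390625

For each 5-subset S of vertices (there are C(312, 5) = 23856384552 such S), let X_S = 1 if S induces a K_5 (all C(5, 2) = 10 edges present). Then P(X_S = 1) = (1/2)^10 = 1/1024. By linearity of expectation, E[# K_5] = C(312, 5) · (1/2)^10 = 23856384552 / 1024 = 2982048069/128 = 23297250.5390625.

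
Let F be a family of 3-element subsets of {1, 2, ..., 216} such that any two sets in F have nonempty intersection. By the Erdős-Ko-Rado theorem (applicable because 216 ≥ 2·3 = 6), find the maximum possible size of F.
max |F| = C(215, 2) = 23005

Erdős-Ko-Rado (1961): when n ≥ 2k, max |F| = C(n−1, k−1). The bound is attained by the star {A : i ∈ A} for any fixed i ∈ [n]. Here C(216−1, 3−1) = C(215, 2) = 23005.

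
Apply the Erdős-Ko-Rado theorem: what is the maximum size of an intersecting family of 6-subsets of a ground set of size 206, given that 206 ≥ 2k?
max |F| = C(205, 5) = 2872408791

Erdős-Ko-Rado (1961): when n ≥ 2k, max |F| = C(n−1, k−1). The bound is attained by the star {A : i ∈ A} for any fixed i ∈ [n]. Here C(206−1, 6−1) = C(205, 5) = 2872408791.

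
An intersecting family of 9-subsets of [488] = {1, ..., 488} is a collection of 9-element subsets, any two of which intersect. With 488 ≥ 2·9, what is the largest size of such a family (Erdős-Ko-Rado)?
max |F| = C(487, 8) = 74064874286480220

Erdős-Ko-Rado (1961): when n ≥ 2k, max |F| = C(n−1, k−1). The bound is attained by the star {A : i ∈ A} for any fixed i ∈ [n]. Here C(488−1, 9−1) = C(487, 8) = 74064874286480220.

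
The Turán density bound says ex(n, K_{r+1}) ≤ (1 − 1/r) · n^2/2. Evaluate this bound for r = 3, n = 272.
Turán density bound = (2/3) · 272^2/2 = 73984/3 ≈ 24661.3333

Turán's theorem: ex(n, K_{r+1}) is achieved by the complete r-partite Turán graph T(n, r) with parts as balanced as possible, and is at most (1 − 1/r) · n^2/2. For r = 3, n = 272: the density bound is (2/3) · 73984/2 = 73984/3 ≈ 24661.3333. The integer-valued extremum is e(T(272, 3)) = 24661, which is strictly less than the density bound 73984/3 since 3 ∤ 272 (the parts of T(272, 3) cannot all be equal).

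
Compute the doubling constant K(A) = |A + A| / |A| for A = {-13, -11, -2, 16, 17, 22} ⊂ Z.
K = |A + A| / |A| = 21/6 = 7/2

Enumerate A + A = {a + b : a, b ∈ A}. With |A| = 6, there are |A|^2 = 36 ordered sum pairs; collecting distinct values, A + A = {-26, -24, -22, -15, -13, -4, 3, 4, 5, 6, 9, 11, 14, 15, 20, 32, 33, 34, 38, 39, 44}, so |A + A| = 21. Thus K = 21/6 = 7/2. For comparison, the minimum possible |A + A| over all 6-element sets is 2·6 − 1 = 11 (so min K = 11/6), attained only by arithmetic progressions.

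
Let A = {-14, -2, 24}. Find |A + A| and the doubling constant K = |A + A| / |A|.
K = |A + A| / |A| = 6/3 = 2

Enumerate A + A = {a + b : a, b ∈ A}. With |A| = 3, there are |A|^2 = 9 ordered sum pairs; collecting distinct values, A + A = {-28, -16, -4, 10, 22, 48}, so |A + A| = 6. Thus K = 6/3 = 2. For comparison, the minimum possible |A + A| over all 3-element sets is 2·3 − 1 = 5 (so min K = 5/3), attained only by arithmetic progressions.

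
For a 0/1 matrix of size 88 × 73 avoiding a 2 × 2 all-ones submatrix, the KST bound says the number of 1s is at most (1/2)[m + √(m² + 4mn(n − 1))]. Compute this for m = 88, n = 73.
z(88, 73; 2, 2) ≤ (1/2)[88 + √(88² + 4·88·73·72)] = (1/2)[88 + √1857856] = 725.516

Kővári–Sós–Turán: let r_1, ..., r_88 be the row sums and z = Σ r_i the total number of 1s. Each pair of columns can share at most one row with both entries 1 (else a 2×2 all-ones block appears), so Σ_i C(r_i, 2) ≤ C(73, 2) = 2628. By convexity Σ_i C(r_i, 2) ≥ 88·C(z/88, 2) = z(z − 88)/(2·88), giving z² − 88z − 88·73·72 ≤ 0 and hence z ≤ (1/2)[88 + √(7744 + 4·462528)] = (1/2)[88 + √1857856] ≈ (1/2)(88 + 1363.0319) = 725.516.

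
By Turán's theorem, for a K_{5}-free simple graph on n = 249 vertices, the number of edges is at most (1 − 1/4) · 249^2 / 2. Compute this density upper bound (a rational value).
Turán density bound = (3/4) · 249^2/2 = 186003/8 ≈ 23250.375

Turán's theorem: ex(n, K_{r+1}) is achieved by the complete r-partite Turán graph T(n, r) with parts as balanced as possible, and is at most (1 − 1/r) · n^2/2. For r = 4, n = 249: the density bound is (3/4) · 62001/2 = 186003/8 ≈ 23250.375. The integer-valued extremum is e(T(249, 4)) = 23250, which is strictly less than the density bound 186003/8 since 4 ∤ 249 (the parts of T(249, 4) cannot all be equal).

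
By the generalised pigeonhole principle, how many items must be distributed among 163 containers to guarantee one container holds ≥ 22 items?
n = (22 − 1)·163 + 1 = 3424

By the generalised pigeonhole principle, to guarantee some box contains ≥ r objects we need more than (r − 1) · k objects total. Threshold: n = (r − 1) · k + 1. With r = 22 and k = 163: n = 21 · 163 + 1 = 3423 + 1 = 3424. For n = 3423 = 21 · 163, we can put exactly 21 objects in every box, avoiding 22 in any single one — so 3424 is tight.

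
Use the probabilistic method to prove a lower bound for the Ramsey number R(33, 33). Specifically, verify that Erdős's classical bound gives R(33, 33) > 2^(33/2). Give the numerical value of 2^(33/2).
2^(33/2) = 92681.9; so R(33, 33) > 92681.9

Colour each edge of K_n uniformly at random with red/blue. The expected number of monochromatic K_33 is C(n, 33) · 2 · 2^(−C(33,2)). If C(n, 33) · 2^(1 − C(33,2)) < 1, then with positive probability no monochromatic K_33 exists, so R(33, 33) > n. The standard estimate C(n, 33) ≤ n^33/33! shows this inequality holds whenever n ≤ 2^(33/2) (since 33! · 2^(C(33,2) − 1) > 2^(33^2/2) ≥ n^33). Hence R(33, 33) > 2^(33/2) = 92681.9.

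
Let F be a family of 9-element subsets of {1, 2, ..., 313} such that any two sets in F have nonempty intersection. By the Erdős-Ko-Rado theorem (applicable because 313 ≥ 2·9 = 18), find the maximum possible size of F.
max |F| = C(312, 8) = 2034346802568795

The Erdős-Ko-Rado theorem states: for n ≥ 2k, an intersecting family of k-subsets of an n-element set has size at most C(n − 1, k − 1), with equality for 'star' families {A ⊆ [n] : |A| = k, i ∈ A} (fix an element i). For n = 313, k = 9: C(312, 8) = 2034346802568795.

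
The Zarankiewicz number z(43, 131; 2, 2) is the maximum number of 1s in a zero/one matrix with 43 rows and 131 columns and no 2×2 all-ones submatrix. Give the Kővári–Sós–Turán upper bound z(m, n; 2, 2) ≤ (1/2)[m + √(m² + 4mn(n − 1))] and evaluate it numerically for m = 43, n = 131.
z(43, 131; 2, 2) ≤ (1/2)[43 + √(43² + 4·43·131·130)] = (1/2)[43 + √2931009] = 877.5095

Kővári–Sós–Turán: let r_1, ..., r_43 be the row sums and z = Σ r_i the total number of 1s. Each pair of columns can share at most one row with both entries 1 (else a 2×2 all-ones block appears), so Σ_i C(r_i, 2) ≤ C(131, 2) = 8515. By convexity Σ_i C(r_i, 2) ≥ 43·C(z/43, 2) = z(z − 43)/(2·43), giving z² − 43z − 43·131·130 ≤ 0 and hence z ≤ (1/2)[43 + √(1849 + 4·732290)] = (1/2)[43 + √2931009] ≈ (1/2)(43 + 1712.019) = 877.5095.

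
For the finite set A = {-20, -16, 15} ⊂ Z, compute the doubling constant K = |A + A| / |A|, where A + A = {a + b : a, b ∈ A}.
K = |A + A| / |A| = 6/3 = 2

Enumerate A + A = {a + b : a, b ∈ A}. With |A| = 3, there are |A|^2 = 9 ordered sum pairs; collecting distinct values, A + A = {-40, -36, -32, -5, -1, 30}, so |A + A| = 6. Thus K = 6/3 = 2. For comparison, the minimum possible |A + A| over all 3-element sets is 2·3 − 1 = 5 (so min K = 5/3), attained only by arithmetic progressions.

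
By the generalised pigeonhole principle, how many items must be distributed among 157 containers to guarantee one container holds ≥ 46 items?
n = (46 − 1)·157 + 1 = 7066

By the generalised pigeonhole principle, to guarantee some box contains ≥ r objects we need more than (r − 1) · k objects total. Threshold: n = (r − 1) · k + 1. With r = 46 and k = 157: n = 45 · 157 + 1 = 7065 + 1 = 7066. For n = 7065 = 45 · 157, we can put exactly 45 objects in every box, avoiding 46 in any single one — so 7066 is tight.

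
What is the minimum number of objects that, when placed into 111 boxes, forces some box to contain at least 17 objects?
n = (17 − 1)·111 + 1 = 1777

By the generalised pigeonhole principle, to guarantee some box contains ≥ r objects we need more than (r − 1) · k objects total. Threshold: n = (r − 1) · k + 1. With r = 17 and k = 111: n = 16 · 111 + 1 = 1776 + 1 = 1777. For n = 1776 = 16 · 111, we can put exactly 16 objects in every box, avoiding 17 in any single one — so 1777 is tight.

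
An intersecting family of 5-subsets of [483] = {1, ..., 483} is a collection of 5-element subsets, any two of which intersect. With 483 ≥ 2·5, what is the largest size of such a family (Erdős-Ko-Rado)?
max |F| = C(482, 4) = 2221046360

The Erdős-Ko-Rado theorem states: for n ≥ 2k, an intersecting family of k-subsets of an n-element set has size at most C(n − 1, k − 1), with equality for 'star' families {A ⊆ [n] : |A| = k, i ∈ A} (fix an element i). For n = 483, k = 5: C(482, 4) = 2221046360.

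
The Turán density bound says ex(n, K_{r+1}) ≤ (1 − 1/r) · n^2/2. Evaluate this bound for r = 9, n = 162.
Turán density bound = (8/9) · 162^2/2 = 11664

Turán's theorem: ex(n, K_{r+1}) is achieved by the complete r-partite Turán graph T(n, r) with parts as balanced as possible, and is at most (1 − 1/r) · n^2/2. For r = 9, n = 162: the density bound is (8/9) · 26244/2 = 11664. Since 9 ∣ 162, the Turán graph T(162, 9) has parts of equal size 18, and its edge count e(T(162, 9)) = 11664 attains the density bound exactly.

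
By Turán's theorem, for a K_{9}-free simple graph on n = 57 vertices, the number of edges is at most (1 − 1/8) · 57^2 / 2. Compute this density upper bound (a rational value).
Turán density bound = (7/8) · 57^2/2 = 22743/16 ≈ 1421.4375

Turán's theorem: ex(n, K_{r+1}) is achieved by the complete r-partite Turán graph T(n, r) with parts as balanced as possible, and is at most (1 − 1/r) · n^2/2. For r = 8, n = 57: the density bound is (7/8) · 3249/2 = 22743/16 ≈ 1421.4375. The integer-valued extremum is e(T(57, 8)) = 1421, which is strictly less than the density bound 22743/16 since 8 ∤ 57 (the parts of T(57, 8) cannot all be equal).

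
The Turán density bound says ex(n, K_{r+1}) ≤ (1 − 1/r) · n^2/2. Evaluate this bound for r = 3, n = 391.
Turán density bound = (2/3) · 391^2/2 = 152881/3 ≈ 50960.3333

Turán's theorem: ex(n, K_{r+1}) is achieved by the complete r-partite Turán graph T(n, r) with parts as balanced as possible, and is at most (1 − 1/r) · n^2/2. For r = 3, n = 391: the density bound is (2/3) · 152881/2 = 152881/3 ≈ 50960.3333. The integer-valued extremum is e(T(391, 3)) = 50960, which is strictly less than the density bound 152881/3 since 3 ∤ 391 (the parts of T(391, 3) cannot all be equal).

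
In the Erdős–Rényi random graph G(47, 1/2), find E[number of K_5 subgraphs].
E[# K_5] = C(47, 5) · (1/2)^C(5, 2) = 1533939 / 2^10 ≈ 1497.987305

For each 5-subset S of vertices (there are C(47, 5) = 1533939 such S), let X_S = 1 if S induces a K_5 (all C(5, 2) = 10 edges present). Then P(X_S = 1) = (1/2)^10 = 1/1024. By linearity of expectation, E[# K_5] = C(47, 5) · (1/2)^10 = 1533939 / 1024 ≈ 1497.987305.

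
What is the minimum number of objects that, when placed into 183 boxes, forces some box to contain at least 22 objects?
n = (22 − 1)·183 + 1 = 3844

By the generalised pigeonhole principle, to guarantee some box contains ≥ r objects we need more than (r − 1) · k objects total. Threshold: n = (r − 1) · k + 1. With r = 22 and k = 183: n = 21 · 183 + 1 = 3843 + 1 = 3844. For n = 3843 = 21 · 183, we can put exactly 21 objects in every box, avoiding 22 in any single one — so 3844 is tight.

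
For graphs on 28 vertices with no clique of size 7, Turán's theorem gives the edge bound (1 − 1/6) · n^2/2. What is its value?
Turán density bound = (5/6) · 28^2/2 = 980/3 ≈ 326.6667

Turán's theorem: ex(n, K_{r+1}) is achieved by the complete r-partite Turán graph T(n, r) with parts as balanced as possible, and is at most (1 − 1/r) · n^2/2. For r = 6, n = 28: the density bound is (5/6) · 784/2 = 980/3 ≈ 326.6667. The integer-valued extremum is e(T(28, 6)) = 326, which is strictly less than the density bound 980/3 since 6 ∤ 28 (the parts of T(28, 6) cannot all be equal).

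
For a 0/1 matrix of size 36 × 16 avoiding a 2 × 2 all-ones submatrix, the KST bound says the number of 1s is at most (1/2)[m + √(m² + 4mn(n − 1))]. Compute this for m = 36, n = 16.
z(36, 16; 2, 2) ≤ (1/2)[36 + √(36² + 4·36·16·15)] = (1/2)[36 + √35856] = 112.6784

Kővári–Sós–Turán: let r_1, ..., r_36 be the row sums and z = Σ r_i the total number of 1s. Each pair of columns can share at most one row with both entries 1 (else a 2×2 all-ones block appears), so Σ_i C(r_i, 2) ≤ C(16, 2) = 120. By convexity Σ_i C(r_i, 2) ≥ 36·C(z/36, 2) = z(z − 36)/(2·36), giving z² − 36z − 36·16·15 ≤ 0 and hence z ≤ (1/2)[36 + √(1296 + 4·8640)] = (1/2)[36 + √35856] ≈ (1/2)(36 + 189.3568) = 112.6784.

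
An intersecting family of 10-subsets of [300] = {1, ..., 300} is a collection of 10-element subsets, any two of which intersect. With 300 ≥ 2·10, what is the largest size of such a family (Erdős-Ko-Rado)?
max |F| = C(299, 9) = 46610674441390059

The Erdős-Ko-Rado theorem states: for n ≥ 2k, an intersecting family of k-subsets of an n-element set has size at most C(n − 1, k − 1), with equality for 'star' families {A ⊆ [n] : |A| = k, i ∈ A} (fix an element i). For n = 300, k = 10: C(299, 9) = 46610674441390059.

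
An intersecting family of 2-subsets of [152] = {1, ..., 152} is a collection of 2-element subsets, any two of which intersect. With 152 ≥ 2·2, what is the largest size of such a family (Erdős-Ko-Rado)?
max |F| = C(151, 1) = 151

Erdős-Ko-Rado (1961): when n ≥ 2k, max |F| = C(n−1, k−1). The bound is attained by the star {A : i ∈ A} for any fixed i ∈ [n]. Here C(152−1, 2−1) = C(151, 1) = 151.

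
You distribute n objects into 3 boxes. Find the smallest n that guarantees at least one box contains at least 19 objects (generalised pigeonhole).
n = (19 − 1)·3 + 1 = 55

By the generalised pigeonhole principle, to guarantee some box contains ≥ r objects we need more than (r − 1) · k objects total. Threshold: n = (r − 1) · k + 1. With r = 19 and k = 3: n = 18 · 3 + 1 = 54 + 1 = 55. For n = 54 = 18 · 3, we can put exactly 18 objects in every box, avoiding 19 in any single one — so 55 is tight.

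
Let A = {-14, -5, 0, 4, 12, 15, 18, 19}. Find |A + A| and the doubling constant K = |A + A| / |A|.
K = |A + A| / |A| = 32/8 = 4

Enumerate A + A = {a + b : a, b ∈ A}. With |A| = 8, there are |A|^2 = 64 ordered sum pairs; collecting distinct values, A + A = {-28, -19, -14, -10, -5, -2, -1, 0, 1, 4, 5, 7, 8, 10, 12, 13, 14, 15, 16, 18, 19, 22, 23, 24, 27, 30, 31, 33, 34, 36, 37, 38}, so |A + A| = 32. Thus K = 32/8 = 4. For comparison, the minimum possible |A + A| over all 8-element sets is 2·8 − 1 = 15 (so min K = 15/8), attained only by arithmetic progressions.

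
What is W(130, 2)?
W(130, 2) = 130 + 1 = 131

A 2-term AP is any pair of integers, so a monochromatic 2-AP exists iff some colour is used at least twice. With 130 colours, the colouring i ↦ i on {1, ..., 130} uses each colour once, avoiding any monochromatic pair, so W(130, 2) > 130. For {1, ..., 131}, pigeonhole forces two integers of the same colour, which form a monochromatic 2-AP. Hence W(130, 2) = 131.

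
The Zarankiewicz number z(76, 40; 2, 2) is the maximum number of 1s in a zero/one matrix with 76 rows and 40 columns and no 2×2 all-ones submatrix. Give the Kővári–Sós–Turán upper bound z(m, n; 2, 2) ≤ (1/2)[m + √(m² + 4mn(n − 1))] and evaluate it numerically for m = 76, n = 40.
z(76, 40; 2, 2) ≤ (1/2)[76 + √(76² + 4·76·40·39)] = (1/2)[76 + √480016] = 384.4159

Kővári–Sós–Turán: let r_1, ..., r_76 be the row sums and z = Σ r_i the total number of 1s. Each pair of columns can share at most one row with both entries 1 (else a 2×2 all-ones block appears), so Σ_i C(r_i, 2) ≤ C(40, 2) = 780. By convexity Σ_i C(r_i, 2) ≥ 76·C(z/76, 2) = z(z − 76)/(2·76), giving z² − 76z − 76·40·39 ≤ 0 and hence z ≤ (1/2)[76 + √(5776 + 4·118560)] = (1/2)[76 + √480016] ≈ (1/2)(76 + 692.8319) = 384.4159.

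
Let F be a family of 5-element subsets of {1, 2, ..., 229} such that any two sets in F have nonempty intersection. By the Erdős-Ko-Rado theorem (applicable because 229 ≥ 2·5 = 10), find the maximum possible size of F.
max |F| = C(228, 4) = 109658025

The Erdős-Ko-Rado theorem states: for n ≥ 2k, an intersecting family of k-subsets of an n-element set has size at most C(n − 1, k − 1), with equality for 'star' families {A ⊆ [n] : |A| = k, i ∈ A} (fix an element i). For n = 229, k = 5: C(228, 4) = 109658025.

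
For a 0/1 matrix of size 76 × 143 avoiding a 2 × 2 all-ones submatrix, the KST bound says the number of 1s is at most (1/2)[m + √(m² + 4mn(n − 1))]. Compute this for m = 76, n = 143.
z(76, 143; 2, 2) ≤ (1/2)[76 + √(76² + 4·76·143·142)] = (1/2)[76 + √6178800] = 1280.8596

Kővári–Sós–Turán: let r_1, ..., r_76 be the row sums and z = Σ r_i the total number of 1s. Each pair of columns can share at most one row with both entries 1 (else a 2×2 all-ones block appears), so Σ_i C(r_i, 2) ≤ C(143, 2) = 10153. By convexity Σ_i C(r_i, 2) ≥ 76·C(z/76, 2) = z(z − 76)/(2·76), giving z² − 76z − 76·143·142 ≤ 0 and hence z ≤ (1/2)[76 + √(5776 + 4·1543256)] = (1/2)[76 + √6178800] ≈ (1/2)(76 + 2485.7192) = 1280.8596.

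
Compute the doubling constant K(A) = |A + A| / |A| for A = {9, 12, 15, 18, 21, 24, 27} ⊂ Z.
K = |A + A| / |A| = 13/7

Enumerate A + A = {a + b : a, b ∈ A}. With |A| = 7, there are |A|^2 = 49 ordered sum pairs; collecting distinct values, A + A = {18, 21, 24, 27, 30, 33, 36, 39, 42, 45, 48, 51, 54}, so |A + A| = 13. Thus K = 13/7. Here |A + A| = 2|A| − 1 = 13, the minimum possible — so K = 13/7 is minimal, which holds iff A is an arithmetic progression.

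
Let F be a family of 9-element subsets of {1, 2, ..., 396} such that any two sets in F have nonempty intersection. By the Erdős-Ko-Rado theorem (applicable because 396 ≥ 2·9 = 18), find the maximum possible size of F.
max |F| = C(395, 8) = 13685923331561845

The Erdős-Ko-Rado theorem states: for n ≥ 2k, an intersecting family of k-subsets of an n-element set has size at most C(n − 1, k − 1), with equality for 'star' families {A ⊆ [n] : |A| = k, i ∈ A} (fix an element i). For n = 396, k = 9: C(395, 8) = 13685923331561845.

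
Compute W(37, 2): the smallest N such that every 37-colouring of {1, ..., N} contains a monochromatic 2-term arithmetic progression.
W(37, 2) = 37 + 1 = 38

A 2-term AP is any pair of integers, so a monochromatic 2-AP exists iff some colour is used at least twice. With 37 colours, the colouring i ↦ i on {1, ..., 37} uses each colour once, avoiding any monochromatic pair, so W(37, 2) > 37. For {1, ..., 38}, pigeonhole forces two integers of the same colour, which form a monochromatic 2-AP. Hence W(37, 2) = 38.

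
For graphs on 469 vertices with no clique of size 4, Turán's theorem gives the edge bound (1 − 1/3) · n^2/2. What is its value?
Turán density bound = (2/3) · 469^2/2 = 219961/3 ≈ 73320.3333

Turán's theorem: ex(n, K_{r+1}) is achieved by the complete r-partite Turán graph T(n, r) with parts as balanced as possible, and is at most (1 − 1/r) · n^2/2. For r = 3, n = 469: the density bound is (2/3) · 219961/2 = 219961/3 ≈ 73320.3333. The integer-valued extremum is e(T(469, 3)) = 73320, which is strictly less than the density bound 219961/3 since 3 ∤ 469 (the parts of T(469, 3) cannot all be equal).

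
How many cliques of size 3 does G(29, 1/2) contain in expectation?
E[# K_3] = C(29, 3) · (1/2)^C(3, 2) = 3654 / 2^3 = 1827/4 = 456.75

For each 3-subset S of vertices (there are C(29, 3) = 3654 such S), let X_S = 1 if S induces a K_3 (all C(3, 2) = 3 edges present). Then P(X_S = 1) = (1/2)^3 = 1/8. By linearity of expectation, E[# K_3] = C(29, 3) · (1/2)^3 = 3654 / 8 = 1827/4 = 456.75.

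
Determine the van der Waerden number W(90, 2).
W(90, 2) = 90 + 1 = 91

A 2-term AP is any pair of integers, so a monochromatic 2-AP exists iff some colour is used at least twice. With 90 colours, the colouring i ↦ i on {1, ..., 90} uses each colour once, avoiding any monochromatic pair, so W(90, 2) > 90. For {1, ..., 91}, pigeonhole forces two integers of the same colour, which form a monochromatic 2-AP. Hence W(90, 2) = 91.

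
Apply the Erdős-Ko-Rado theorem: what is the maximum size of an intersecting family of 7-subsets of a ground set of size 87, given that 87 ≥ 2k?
max |F| = C(86, 6) = 470155077

The Erdős-Ko-Rado theorem states: for n ≥ 2k, an intersecting family of k-subsets of an n-element set has size at most C(n − 1, k − 1), with equality for 'star' families {A ⊆ [n] : |A| = k, i ∈ A} (fix an element i). For n = 87, k = 7: C(86, 6) = 470155077.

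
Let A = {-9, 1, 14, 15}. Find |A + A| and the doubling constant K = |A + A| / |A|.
K = |A + A| / |A| = 10/4 = 5/2

Enumerate A + A = {a + b : a, b ∈ A}. With |A| = 4, there are |A|^2 = 16 ordered sum pairs; collecting distinct values, A + A = {-18, -8, 2, 5, 6, 15, 16, 28, 29, 30}, so |A + A| = 10. Thus K = 10/4 = 5/2. For comparison, the minimum possible |A + A| over all 4-element sets is 2·4 − 1 = 7 (so min K = 7/4), attained only by arithmetic progressions.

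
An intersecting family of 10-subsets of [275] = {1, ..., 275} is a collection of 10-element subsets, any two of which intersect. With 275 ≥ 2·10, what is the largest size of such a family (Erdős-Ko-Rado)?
max |F| = C(274, 9) = 21005455717413804

Erdős-Ko-Rado (1961): when n ≥ 2k, max |F| = C(n−1, k−1). The bound is attained by the star {A : i ∈ A} for any fixed i ∈ [n]. Here C(275−1, 10−1) = C(274, 9) = 21005455717413804.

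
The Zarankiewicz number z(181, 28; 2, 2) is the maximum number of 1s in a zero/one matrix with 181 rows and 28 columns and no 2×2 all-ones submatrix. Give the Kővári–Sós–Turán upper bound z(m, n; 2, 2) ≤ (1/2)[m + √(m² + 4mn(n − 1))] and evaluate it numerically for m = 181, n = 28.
z(181, 28; 2, 2) ≤ (1/2)[181 + √(181² + 4·181·28·27)] = (1/2)[181 + √580105] = 471.3231

Kővári–Sós–Turán: let r_1, ..., r_181 be the row sums and z = Σ r_i the total number of 1s. Each pair of columns can share at most one row with both entries 1 (else a 2×2 all-ones block appears), so Σ_i C(r_i, 2) ≤ C(28, 2) = 378. By convexity Σ_i C(r_i, 2) ≥ 181·C(z/181, 2) = z(z − 181)/(2·181), giving z² − 181z − 181·28·27 ≤ 0 and hence z ≤ (1/2)[181 + √(32761 + 4·136836)] = (1/2)[181 + √580105] ≈ (1/2)(181 + 761.6462) = 471.3231.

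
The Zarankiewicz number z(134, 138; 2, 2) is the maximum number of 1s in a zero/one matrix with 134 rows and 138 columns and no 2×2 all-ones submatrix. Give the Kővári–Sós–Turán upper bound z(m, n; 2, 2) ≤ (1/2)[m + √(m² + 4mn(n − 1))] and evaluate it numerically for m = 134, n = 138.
z(134, 138; 2, 2) ≤ (1/2)[134 + √(134² + 4·134·138·137)] = (1/2)[134 + √10151572] = 1660.0766

Kővári–Sós–Turán: let r_1, ..., r_134 be the row sums and z = Σ r_i the total number of 1s. Each pair of columns can share at most one row with both entries 1 (else a 2×2 all-ones block appears), so Σ_i C(r_i, 2) ≤ C(138, 2) = 9453. By convexity Σ_i C(r_i, 2) ≥ 134·C(z/134, 2) = z(z − 134)/(2·134), giving z² − 134z − 134·138·137 ≤ 0 and hence z ≤ (1/2)[134 + √(17956 + 4·2533404)] = (1/2)[134 + √10151572] ≈ (1/2)(134 + 3186.1532) = 1660.0766.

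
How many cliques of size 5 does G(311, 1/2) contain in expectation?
E[# K_5] = C(311, 5) · (1/2)^C(5, 2) = 23474070697 / 2^10 ≈ 22923897.165039

For each 5-subset S of vertices (there are C(311, 5) = 23474070697 such S), let X_S = 1 if S induces a K_5 (all C(5, 2) = 10 edges present). Then P(X_S = 1) = (1/2)^10 = 1/1024. By linearity of expectation, E[# K_5] = C(311, 5) · (1/2)^10 = 23474070697 / 1024 ≈ 22923897.165039.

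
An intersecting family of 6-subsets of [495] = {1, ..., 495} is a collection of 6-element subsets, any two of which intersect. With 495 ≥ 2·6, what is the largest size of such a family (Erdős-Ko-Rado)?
max |F| = C(494, 5) = 240234456098

Erdős-Ko-Rado (1961): when n ≥ 2k, max |F| = C(n−1, k−1). The bound is attained by the star {A : i ∈ A} for any fixed i ∈ [n]. Here C(495−1, 6−1) = C(494, 5) = 240234456098.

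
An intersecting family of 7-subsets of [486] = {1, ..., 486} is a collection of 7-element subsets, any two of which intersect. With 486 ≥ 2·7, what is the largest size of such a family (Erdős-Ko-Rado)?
max |F| = C(485, 6) = 17524074327760

The Erdős-Ko-Rado theorem states: for n ≥ 2k, an intersecting family of k-subsets of an n-element set has size at most C(n − 1, k − 1), with equality for 'star' families {A ⊆ [n] : |A| = k, i ∈ A} (fix an element i). For n = 486, k = 7: C(485, 6) = 17524074327760.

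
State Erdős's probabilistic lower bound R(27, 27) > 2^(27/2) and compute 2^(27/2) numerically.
2^(27/2) = 11585.2375; so R(27, 27) > 11585.2375

Colour each edge of K_n uniformly at random with red/blue. The expected number of monochromatic K_27 is C(n, 27) · 2 · 2^(−C(27,2)). If C(n, 27) · 2^(1 − C(27,2)) < 1, then with positive probability no monochromatic K_27 exists, so R(27, 27) > n. The standard estimate C(n, 27) ≤ n^27/27! shows this inequality holds whenever n ≤ 2^(27/2) (since 27! · 2^(C(27,2) − 1) > 2^(27^2/2) ≥ n^27). Hence R(27, 27) > 2^(27/2) = 11585.2375.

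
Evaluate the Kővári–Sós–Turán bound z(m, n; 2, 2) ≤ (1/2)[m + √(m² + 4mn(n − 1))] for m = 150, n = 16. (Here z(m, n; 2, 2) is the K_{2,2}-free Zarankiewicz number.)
z(150, 16; 2, 2) ≤ (1/2)[150 + √(150² + 4·150·16·15)] = (1/2)[150 + √166500] = 279.0221

Kővári–Sós–Turán: let r_1, ..., r_150 be the row sums and z = Σ r_i the total number of 1s. Each pair of columns can share at most one row with both entries 1 (else a 2×2 all-ones block appears), so Σ_i C(r_i, 2) ≤ C(16, 2) = 120. By convexity Σ_i C(r_i, 2) ≥ 150·C(z/150, 2) = z(z − 150)/(2·150), giving z² − 150z − 150·16·15 ≤ 0 and hence z ≤ (1/2)[150 + √(22500 + 4·36000)] = (1/2)[150 + √166500] ≈ (1/2)(150 + 408.0441) = 279.0221.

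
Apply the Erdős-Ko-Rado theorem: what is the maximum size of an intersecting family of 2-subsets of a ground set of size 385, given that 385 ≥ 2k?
max |F| = C(384, 1) = 384

The Erdős-Ko-Rado theorem states: for n ≥ 2k, an intersecting family of k-subsets of an n-element set has size at most C(n − 1, k − 1), with equality for 'star' families {A ⊆ [n] : |A| = k, i ∈ A} (fix an element i). For n = 385, k = 2: C(384, 1) = 384.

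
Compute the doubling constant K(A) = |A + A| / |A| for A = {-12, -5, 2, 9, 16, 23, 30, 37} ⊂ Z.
K = |A + A| / |A| = 15/8

Enumerate A + A = {a + b : a, b ∈ A}. With |A| = 8, there are |A|^2 = 64 ordered sum pairs; collecting distinct values, A + A = {-24, -17, -10, -3, 4, 11, 18, 25, 32, 39, 46, 53, 60, 67, 74}, so |A + A| = 15. Thus K = 15/8. Here |A + A| = 2|A| − 1 = 15, the minimum possible — so K = 15/8 is minimal, which holds iff A is an arithmetic progression.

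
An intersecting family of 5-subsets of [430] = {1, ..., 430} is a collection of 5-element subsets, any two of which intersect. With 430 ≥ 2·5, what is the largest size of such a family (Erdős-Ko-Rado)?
max |F| = C(429, 4) = 1391641251

The Erdős-Ko-Rado theorem states: for n ≥ 2k, an intersecting family of k-subsets of an n-element set has size at most C(n − 1, k − 1), with equality for 'star' families {A ⊆ [n] : |A| = k, i ∈ A} (fix an element i). For n = 430, k = 5: C(429, 4) = 1391641251.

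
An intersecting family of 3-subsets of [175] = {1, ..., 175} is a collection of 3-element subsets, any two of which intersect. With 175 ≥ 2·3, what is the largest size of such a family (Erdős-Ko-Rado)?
max |F| = C(174, 2) = 15051

Erdős-Ko-Rado (1961): when n ≥ 2k, max |F| = C(n−1, k−1). The bound is attained by the star {A : i ∈ A} for any fixed i ∈ [n]. Here C(175−1, 3−1) = C(174, 2) = 15051.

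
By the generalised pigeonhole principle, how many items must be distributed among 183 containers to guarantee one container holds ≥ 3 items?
n = (3 − 1)·183 + 1 = 367

By the generalised pigeonhole principle, to guarantee some box contains ≥ r objects we need more than (r − 1) · k objects total. Threshold: n = (r − 1) · k + 1. With r = 3 and k = 183: n = 2 · 183 + 1 = 366 + 1 = 367. For n = 366 = 2 · 183, we can put exactly 2 objects in every box, avoiding 3 in any single one — so 367 is tight.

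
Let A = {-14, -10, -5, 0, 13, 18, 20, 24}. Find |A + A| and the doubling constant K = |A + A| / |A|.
K = |A + A| / |A| = 32/8 = 4

Enumerate A + A = {a + b : a, b ∈ A}. With |A| = 8, there are |A|^2 = 64 ordered sum pairs; collecting distinct values, A + A = {-28, -24, -20, -19, -15, -14, -10, -5, -1, 0, 3, 4, 6, 8, 10, 13, 14, 15, 18, 19, 20, 24, 26, 31, 33, 36, 37, 38, 40, 42, 44, 48}, so |A + A| = 32. Thus K = 32/8 = 4. For comparison, the minimum possible |A + A| over all 8-element sets is 2·8 − 1 = 15 (so min K = 15/8), attained only by arithmetic progressions.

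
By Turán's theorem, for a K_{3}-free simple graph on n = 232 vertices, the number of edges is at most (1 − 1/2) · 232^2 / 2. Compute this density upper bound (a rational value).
Turán density bound = (1/2) · 232^2/2 = 13456

Turán's theorem: ex(n, K_{r+1}) is achieved by the complete r-partite Turán graph T(n, r) with parts as balanced as possible, and is at most (1 − 1/r) · n^2/2. For r = 2, n = 232: the density bound is (1/2) · 53824/2 = 13456. Since 2 ∣ 232, the Turán graph T(232, 2) has parts of equal size 116, and its edge count e(T(232, 2)) = 13456 attains the density bound exactly.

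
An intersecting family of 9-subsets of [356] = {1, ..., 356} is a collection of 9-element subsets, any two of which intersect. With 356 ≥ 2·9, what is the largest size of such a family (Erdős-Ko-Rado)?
max |F| = C(355, 8) = 5778409185677700

Erdős-Ko-Rado (1961): when n ≥ 2k, max |F| = C(n−1, k−1). The bound is attained by the star {A : i ∈ A} for any fixed i ∈ [n]. Here C(356−1, 9−1) = C(355, 8) = 5778409185677700.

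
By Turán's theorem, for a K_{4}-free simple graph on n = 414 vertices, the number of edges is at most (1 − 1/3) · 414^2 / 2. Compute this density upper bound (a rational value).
Turán density bound = (2/3) · 414^2/2 = 57132

Turán's theorem: ex(n, K_{r+1}) is achieved by the complete r-partite Turán graph T(n, r) with parts as balanced as possible, and is at most (1 − 1/r) · n^2/2. For r = 3, n = 414: the density bound is (2/3) · 171396/2 = 57132. Since 3 ∣ 414, the Turán graph T(414, 3) has parts of equal size 138, and its edge count e(T(414, 3)) = 57132 attains the density bound exactly.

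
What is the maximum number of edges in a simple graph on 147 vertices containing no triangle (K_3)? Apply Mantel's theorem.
ex(147, K_3) = ⌊147^2/4⌋ = 5402

Mantel (1907): a triangle-free graph on n vertices has at most ⌊n^2/4⌋ edges, with equality for the complete bipartite graph K_{⌊n/2⌋, ⌈n/2⌉}. For n = 147: ⌊147^2/4⌋ = ⌊21609/4⌋ = 5402. The extremal graph is K_{73, 74}, which has 73·74 = 5402 edges.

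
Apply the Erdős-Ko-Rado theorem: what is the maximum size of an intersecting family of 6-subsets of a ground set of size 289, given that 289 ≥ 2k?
max |F| = C(288, 5) = 15944920992

The Erdős-Ko-Rado theorem states: for n ≥ 2k, an intersecting family of k-subsets of an n-element set has size at most C(n − 1, k − 1), with equality for 'star' families {A ⊆ [n] : |A| = k, i ∈ A} (fix an element i). For n = 289, k = 6: C(288, 5) = 15944920992.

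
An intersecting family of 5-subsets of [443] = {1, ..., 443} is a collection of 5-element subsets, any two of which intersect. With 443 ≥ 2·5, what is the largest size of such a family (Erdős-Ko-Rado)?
max |F| = C(442, 4) = 1568797230

The Erdős-Ko-Rado theorem states: for n ≥ 2k, an intersecting family of k-subsets of an n-element set has size at most C(n − 1, k − 1), with equality for 'star' families {A ⊆ [n] : |A| = k, i ∈ A} (fix an element i). For n = 443, k = 5: C(442, 4) = 1568797230.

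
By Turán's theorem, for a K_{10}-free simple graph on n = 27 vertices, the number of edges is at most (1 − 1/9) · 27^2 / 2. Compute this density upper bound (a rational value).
Turán density bound = (8/9) · 27^2/2 = 324

Turán's theorem: ex(n, K_{r+1}) is achieved by the complete r-partite Turán graph T(n, r) with parts as balanced as possible, and is at most (1 − 1/r) · n^2/2. For r = 9, n = 27: the density bound is (8/9) · 729/2 = 324. Since 9 ∣ 27, the Turán graph T(27, 9) has parts of equal size 3, and its edge count e(T(27, 9)) = 324 attains the density bound exactly.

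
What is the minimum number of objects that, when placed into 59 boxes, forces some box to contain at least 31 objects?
n = (31 − 1)·59 + 1 = 1771

By the generalised pigeonhole principle, to guarantee some box contains ≥ r objects we need more than (r − 1) · k objects total. Threshold: n = (r − 1) · k + 1. With r = 31 and k = 59: n = 30 · 59 + 1 = 1770 + 1 = 1771. For n = 1770 = 30 · 59, we can put exactly 30 objects in every box, avoiding 31 in any single one — so 1771 is tight.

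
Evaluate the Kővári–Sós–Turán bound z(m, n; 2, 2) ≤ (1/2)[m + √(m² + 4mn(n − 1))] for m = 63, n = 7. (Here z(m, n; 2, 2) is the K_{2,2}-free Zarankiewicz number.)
z(63, 7; 2, 2) ≤ (1/2)[63 + √(63² + 4·63·7·6)] = (1/2)[63 + √14553] = 91.8179

Kővári–Sós–Turán: let r_1, ..., r_63 be the row sums and z = Σ r_i the total number of 1s. Each pair of columns can share at most one row with both entries 1 (else a 2×2 all-ones block appears), so Σ_i C(r_i, 2) ≤ C(7, 2) = 21. By convexity Σ_i C(r_i, 2) ≥ 63·C(z/63, 2) = z(z − 63)/(2·63), giving z² − 63z − 63·7·6 ≤ 0 and hence z ≤ (1/2)[63 + √(3969 + 4·2646)] = (1/2)[63 + √14553] ≈ (1/2)(63 + 120.6358) = 91.8179.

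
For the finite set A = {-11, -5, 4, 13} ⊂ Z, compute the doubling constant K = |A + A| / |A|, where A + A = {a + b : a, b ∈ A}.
K = |A + A| / |A| = 9/4

Enumerate A + A = {a + b : a, b ∈ A}. With |A| = 4, there are |A|^2 = 16 ordered sum pairs; collecting distinct values, A + A = {-22, -16, -10, -7, -1, 2, 8, 17, 26}, so |A + A| = 9. Thus K = 9/4. For comparison, the minimum possible |A + A| over all 4-element sets is 2·4 − 1 = 7 (so min K = 7/4), attained only by arithmetic progressions.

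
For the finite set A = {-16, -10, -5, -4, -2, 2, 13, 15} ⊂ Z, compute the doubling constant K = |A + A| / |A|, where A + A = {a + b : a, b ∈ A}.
K = |A + A| / |A| = 31/8

Enumerate A + A = {a + b : a, b ∈ A}. With |A| = 8, there are |A|^2 = 64 ordered sum pairs; collecting distinct values, A + A = {-32, -26, -21, -20, -18, -15, -14, -12, -10, -9, -8, -7, -6, -4, -3, -2, -1, 0, 3, 4, 5, 8, 9, 10, 11, 13, 15, 17, 26, 28, 30}, so |A + A| = 31. Thus K = 31/8. For comparison, the minimum possible |A + A| over all 8-element sets is 2·8 − 1 = 15 (so min K = 15/8), attained only by arithmetic progressions.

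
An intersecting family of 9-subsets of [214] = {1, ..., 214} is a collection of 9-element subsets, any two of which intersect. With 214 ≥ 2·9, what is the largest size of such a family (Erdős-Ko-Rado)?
max |F| = C(213, 8) = 91990690307802

The Erdős-Ko-Rado theorem states: for n ≥ 2k, an intersecting family of k-subsets of an n-element set has size at most C(n − 1, k − 1), with equality for 'star' families {A ⊆ [n] : |A| = k, i ∈ A} (fix an element i). For n = 214, k = 9: C(213, 8) = 91990690307802.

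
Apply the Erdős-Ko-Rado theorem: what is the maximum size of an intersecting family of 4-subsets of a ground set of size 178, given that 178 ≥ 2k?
max |F| = C(177, 3) = 908600

Erdős-Ko-Rado (1961): when n ≥ 2k, max |F| = C(n−1, k−1). The bound is attained by the star {A : i ∈ A} for any fixed i ∈ [n]. Here C(178−1, 4−1) = C(177, 3) = 908600.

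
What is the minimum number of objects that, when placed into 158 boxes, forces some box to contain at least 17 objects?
n = (17 − 1)·158 + 1 = 2529

By the generalised pigeonhole principle, to guarantee some box contains ≥ r objects we need more than (r − 1) · k objects total. Threshold: n = (r − 1) · k + 1. With r = 17 and k = 158: n = 16 · 158 + 1 = 2528 + 1 = 2529. For n = 2528 = 16 · 158, we can put exactly 16 objects in every box, avoiding 17 in any single one — so 2529 is tight.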